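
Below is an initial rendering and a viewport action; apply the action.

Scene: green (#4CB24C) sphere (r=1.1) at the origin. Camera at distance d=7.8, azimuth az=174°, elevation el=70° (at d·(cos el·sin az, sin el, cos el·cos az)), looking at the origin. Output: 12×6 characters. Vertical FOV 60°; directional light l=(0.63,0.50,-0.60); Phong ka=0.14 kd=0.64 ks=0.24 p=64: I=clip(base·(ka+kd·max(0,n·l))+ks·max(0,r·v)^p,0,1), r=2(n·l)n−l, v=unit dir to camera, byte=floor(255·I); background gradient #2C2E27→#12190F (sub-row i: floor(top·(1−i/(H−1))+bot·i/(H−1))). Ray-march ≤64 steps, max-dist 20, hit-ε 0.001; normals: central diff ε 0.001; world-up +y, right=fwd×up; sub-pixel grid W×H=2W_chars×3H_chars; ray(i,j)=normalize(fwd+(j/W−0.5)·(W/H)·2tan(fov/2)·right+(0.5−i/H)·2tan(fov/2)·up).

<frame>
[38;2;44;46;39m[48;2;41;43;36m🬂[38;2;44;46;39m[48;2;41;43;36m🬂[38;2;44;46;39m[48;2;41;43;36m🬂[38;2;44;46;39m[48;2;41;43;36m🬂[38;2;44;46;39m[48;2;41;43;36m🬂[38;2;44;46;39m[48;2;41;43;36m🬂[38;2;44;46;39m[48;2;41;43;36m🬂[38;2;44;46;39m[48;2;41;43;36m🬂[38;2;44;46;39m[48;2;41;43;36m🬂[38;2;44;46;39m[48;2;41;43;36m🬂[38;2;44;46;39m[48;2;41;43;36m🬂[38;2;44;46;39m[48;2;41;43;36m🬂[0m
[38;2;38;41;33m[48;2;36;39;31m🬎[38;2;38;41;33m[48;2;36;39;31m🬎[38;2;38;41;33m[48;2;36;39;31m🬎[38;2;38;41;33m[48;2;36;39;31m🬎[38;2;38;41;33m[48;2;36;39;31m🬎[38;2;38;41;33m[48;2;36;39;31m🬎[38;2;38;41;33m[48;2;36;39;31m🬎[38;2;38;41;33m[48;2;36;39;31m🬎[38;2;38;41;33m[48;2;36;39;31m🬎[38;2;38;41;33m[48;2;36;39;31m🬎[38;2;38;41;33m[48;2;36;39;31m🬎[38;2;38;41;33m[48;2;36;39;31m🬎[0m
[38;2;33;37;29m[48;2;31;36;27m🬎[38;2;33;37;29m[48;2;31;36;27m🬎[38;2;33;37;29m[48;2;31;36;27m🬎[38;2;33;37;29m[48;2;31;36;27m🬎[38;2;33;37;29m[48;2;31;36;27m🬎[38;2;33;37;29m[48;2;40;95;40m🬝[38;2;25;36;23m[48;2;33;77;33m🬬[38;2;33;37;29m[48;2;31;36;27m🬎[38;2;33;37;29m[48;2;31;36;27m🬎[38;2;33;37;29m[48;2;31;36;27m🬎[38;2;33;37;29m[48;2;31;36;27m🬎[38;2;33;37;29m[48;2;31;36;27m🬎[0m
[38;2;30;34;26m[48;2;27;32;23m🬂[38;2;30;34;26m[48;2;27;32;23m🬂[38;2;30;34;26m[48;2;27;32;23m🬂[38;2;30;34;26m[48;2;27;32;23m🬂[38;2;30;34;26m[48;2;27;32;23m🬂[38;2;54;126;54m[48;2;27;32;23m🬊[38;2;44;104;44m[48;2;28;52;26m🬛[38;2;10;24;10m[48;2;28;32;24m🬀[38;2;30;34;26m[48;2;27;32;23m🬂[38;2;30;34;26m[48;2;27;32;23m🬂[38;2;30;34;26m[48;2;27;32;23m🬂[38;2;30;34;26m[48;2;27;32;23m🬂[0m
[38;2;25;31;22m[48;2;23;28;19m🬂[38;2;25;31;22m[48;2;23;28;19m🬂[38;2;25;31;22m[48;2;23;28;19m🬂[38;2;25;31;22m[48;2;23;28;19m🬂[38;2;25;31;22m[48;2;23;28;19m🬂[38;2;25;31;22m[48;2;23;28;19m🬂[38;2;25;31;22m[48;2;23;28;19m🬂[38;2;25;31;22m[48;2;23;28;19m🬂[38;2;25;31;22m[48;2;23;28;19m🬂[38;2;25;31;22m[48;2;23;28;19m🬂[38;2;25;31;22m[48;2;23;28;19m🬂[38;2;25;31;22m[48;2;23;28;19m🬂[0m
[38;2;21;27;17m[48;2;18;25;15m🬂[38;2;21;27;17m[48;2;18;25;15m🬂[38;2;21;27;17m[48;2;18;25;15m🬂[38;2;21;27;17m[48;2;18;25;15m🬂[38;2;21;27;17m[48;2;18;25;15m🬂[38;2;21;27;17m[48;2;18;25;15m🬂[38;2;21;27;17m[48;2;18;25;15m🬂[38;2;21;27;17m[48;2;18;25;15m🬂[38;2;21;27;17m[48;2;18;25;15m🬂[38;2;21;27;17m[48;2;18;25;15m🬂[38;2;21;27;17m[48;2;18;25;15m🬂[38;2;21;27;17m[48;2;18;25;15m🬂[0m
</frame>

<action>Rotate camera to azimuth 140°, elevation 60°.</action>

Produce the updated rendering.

<frame>
[38;2;44;46;39m[48;2;41;43;36m🬂[38;2;44;46;39m[48;2;41;43;36m🬂[38;2;44;46;39m[48;2;41;43;36m🬂[38;2;44;46;39m[48;2;41;43;36m🬂[38;2;44;46;39m[48;2;41;43;36m🬂[38;2;44;46;39m[48;2;41;43;36m🬂[38;2;44;46;39m[48;2;41;43;36m🬂[38;2;44;46;39m[48;2;41;43;36m🬂[38;2;44;46;39m[48;2;41;43;36m🬂[38;2;44;46;39m[48;2;41;43;36m🬂[38;2;44;46;39m[48;2;41;43;36m🬂[38;2;44;46;39m[48;2;41;43;36m🬂[0m
[38;2;38;41;33m[48;2;36;39;31m🬎[38;2;38;41;33m[48;2;36;39;31m🬎[38;2;38;41;33m[48;2;36;39;31m🬎[38;2;38;41;33m[48;2;36;39;31m🬎[38;2;38;41;33m[48;2;36;39;31m🬎[38;2;38;41;33m[48;2;36;39;31m🬎[38;2;38;41;33m[48;2;36;39;31m🬎[38;2;38;41;33m[48;2;36;39;31m🬎[38;2;38;41;33m[48;2;36;39;31m🬎[38;2;38;41;33m[48;2;36;39;31m🬎[38;2;38;41;33m[48;2;36;39;31m🬎[38;2;38;41;33m[48;2;36;39;31m🬎[0m
[38;2;33;37;29m[48;2;31;36;27m🬎[38;2;33;37;29m[48;2;31;36;27m🬎[38;2;33;37;29m[48;2;31;36;27m🬎[38;2;33;37;29m[48;2;31;36;27m🬎[38;2;33;37;29m[48;2;31;36;27m🬎[38;2;33;37;29m[48;2;37;87;37m🬝[38;2;28;35;25m[48;2;36;85;36m🬎[38;2;33;37;29m[48;2;31;36;27m🬎[38;2;33;37;29m[48;2;31;36;27m🬎[38;2;33;37;29m[48;2;31;36;27m🬎[38;2;33;37;29m[48;2;31;36;27m🬎[38;2;33;37;29m[48;2;31;36;27m🬎[0m
[38;2;30;34;26m[48;2;27;32;23m🬂[38;2;30;34;26m[48;2;27;32;23m🬂[38;2;30;34;26m[48;2;27;32;23m🬂[38;2;30;34;26m[48;2;27;32;23m🬂[38;2;30;34;26m[48;2;27;32;23m🬂[38;2;48;113;48m[48;2;27;32;23m🬊[38;2;52;124;52m[48;2;27;32;23m🬝[38;2;29;69;29m[48;2;28;32;24m🬀[38;2;30;34;26m[48;2;27;32;23m🬂[38;2;30;34;26m[48;2;27;32;23m🬂[38;2;30;34;26m[48;2;27;32;23m🬂[38;2;30;34;26m[48;2;27;32;23m🬂[0m
[38;2;25;31;22m[48;2;23;28;19m🬂[38;2;25;31;22m[48;2;23;28;19m🬂[38;2;25;31;22m[48;2;23;28;19m🬂[38;2;25;31;22m[48;2;23;28;19m🬂[38;2;25;31;22m[48;2;23;28;19m🬂[38;2;25;31;22m[48;2;23;28;19m🬂[38;2;25;31;22m[48;2;23;28;19m🬂[38;2;25;31;22m[48;2;23;28;19m🬂[38;2;25;31;22m[48;2;23;28;19m🬂[38;2;25;31;22m[48;2;23;28;19m🬂[38;2;25;31;22m[48;2;23;28;19m🬂[38;2;25;31;22m[48;2;23;28;19m🬂[0m
[38;2;21;27;17m[48;2;18;25;15m🬂[38;2;21;27;17m[48;2;18;25;15m🬂[38;2;21;27;17m[48;2;18;25;15m🬂[38;2;21;27;17m[48;2;18;25;15m🬂[38;2;21;27;17m[48;2;18;25;15m🬂[38;2;21;27;17m[48;2;18;25;15m🬂[38;2;21;27;17m[48;2;18;25;15m🬂[38;2;21;27;17m[48;2;18;25;15m🬂[38;2;21;27;17m[48;2;18;25;15m🬂[38;2;21;27;17m[48;2;18;25;15m🬂[38;2;21;27;17m[48;2;18;25;15m🬂[38;2;21;27;17m[48;2;18;25;15m🬂[0m
</frame>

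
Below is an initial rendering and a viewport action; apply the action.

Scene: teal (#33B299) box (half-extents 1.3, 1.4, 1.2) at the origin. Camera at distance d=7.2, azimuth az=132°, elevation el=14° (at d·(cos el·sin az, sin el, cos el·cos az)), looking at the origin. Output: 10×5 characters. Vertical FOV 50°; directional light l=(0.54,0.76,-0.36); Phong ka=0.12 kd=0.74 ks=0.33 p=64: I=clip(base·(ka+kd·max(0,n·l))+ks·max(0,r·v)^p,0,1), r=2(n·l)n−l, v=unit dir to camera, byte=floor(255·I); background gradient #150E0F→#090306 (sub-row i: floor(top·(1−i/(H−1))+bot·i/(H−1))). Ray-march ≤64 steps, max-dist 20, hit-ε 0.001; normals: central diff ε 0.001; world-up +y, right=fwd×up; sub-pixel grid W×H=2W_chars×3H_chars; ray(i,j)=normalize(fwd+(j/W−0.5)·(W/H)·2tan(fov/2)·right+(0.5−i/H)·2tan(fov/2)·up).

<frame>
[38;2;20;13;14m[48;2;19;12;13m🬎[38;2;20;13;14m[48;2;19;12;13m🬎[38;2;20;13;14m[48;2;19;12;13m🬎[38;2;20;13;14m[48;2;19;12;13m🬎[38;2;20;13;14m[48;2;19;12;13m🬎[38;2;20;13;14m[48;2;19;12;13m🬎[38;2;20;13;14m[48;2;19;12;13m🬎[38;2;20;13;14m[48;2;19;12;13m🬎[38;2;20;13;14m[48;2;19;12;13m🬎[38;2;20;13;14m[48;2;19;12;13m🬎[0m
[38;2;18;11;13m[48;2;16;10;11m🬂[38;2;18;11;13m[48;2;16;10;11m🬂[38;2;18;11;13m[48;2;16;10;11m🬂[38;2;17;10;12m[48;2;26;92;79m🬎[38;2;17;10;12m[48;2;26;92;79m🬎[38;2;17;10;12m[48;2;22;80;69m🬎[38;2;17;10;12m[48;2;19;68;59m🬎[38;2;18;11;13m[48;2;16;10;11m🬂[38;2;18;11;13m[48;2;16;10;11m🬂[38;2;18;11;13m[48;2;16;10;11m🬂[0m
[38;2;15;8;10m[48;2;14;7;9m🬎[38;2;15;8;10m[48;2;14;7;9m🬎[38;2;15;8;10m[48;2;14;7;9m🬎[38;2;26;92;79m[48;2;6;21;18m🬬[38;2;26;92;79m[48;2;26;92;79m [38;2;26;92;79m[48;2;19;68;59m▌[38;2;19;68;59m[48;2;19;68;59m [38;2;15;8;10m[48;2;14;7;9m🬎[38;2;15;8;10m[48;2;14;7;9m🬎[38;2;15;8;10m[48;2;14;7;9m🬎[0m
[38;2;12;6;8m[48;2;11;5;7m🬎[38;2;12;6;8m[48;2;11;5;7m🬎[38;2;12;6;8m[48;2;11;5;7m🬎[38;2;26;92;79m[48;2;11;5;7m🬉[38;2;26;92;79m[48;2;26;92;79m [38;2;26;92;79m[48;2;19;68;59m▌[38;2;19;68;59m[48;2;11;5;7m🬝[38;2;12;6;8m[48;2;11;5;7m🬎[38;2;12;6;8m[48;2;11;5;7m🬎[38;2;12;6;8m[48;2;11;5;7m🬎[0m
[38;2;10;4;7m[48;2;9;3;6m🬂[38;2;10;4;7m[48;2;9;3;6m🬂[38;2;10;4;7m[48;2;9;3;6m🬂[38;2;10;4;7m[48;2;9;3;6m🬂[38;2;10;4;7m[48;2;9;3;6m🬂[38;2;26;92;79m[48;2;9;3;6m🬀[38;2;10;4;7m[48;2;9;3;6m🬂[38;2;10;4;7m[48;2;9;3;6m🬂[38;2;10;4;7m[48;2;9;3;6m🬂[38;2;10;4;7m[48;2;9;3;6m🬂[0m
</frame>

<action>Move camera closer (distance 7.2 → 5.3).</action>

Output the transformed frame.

<frame>
[38;2;20;13;14m[48;2;19;12;13m🬎[38;2;20;13;14m[48;2;19;12;13m🬎[38;2;20;13;14m[48;2;19;12;13m🬎[38;2;20;13;14m[48;2;19;12;13m🬎[38;2;20;13;14m[48;2;19;12;13m🬎[38;2;20;13;14m[48;2;19;12;13m🬎[38;2;20;13;14m[48;2;19;12;13m🬎[38;2;20;13;14m[48;2;19;12;13m🬎[38;2;20;13;14m[48;2;19;12;13m🬎[38;2;20;13;14m[48;2;19;12;13m🬎[0m
[38;2;18;11;13m[48;2;16;10;11m🬂[38;2;18;11;13m[48;2;16;10;11m🬂[38;2;26;92;79m[48;2;17;10;12m🬦[38;2;18;11;13m[48;2;26;92;79m🬀[38;2;26;92;79m[48;2;26;92;79m [38;2;26;92;79m[48;2;19;68;59m▌[38;2;19;68;59m[48;2;18;11;13m🬺[38;2;18;11;13m[48;2;19;68;59m🬂[38;2;18;11;13m[48;2;16;10;11m🬂[38;2;18;11;13m[48;2;16;10;11m🬂[0m
[38;2;15;8;10m[48;2;14;7;9m🬎[38;2;15;8;10m[48;2;14;7;9m🬎[38;2;26;92;79m[48;2;14;8;10m▐[38;2;26;92;79m[48;2;26;92;79m [38;2;26;92;79m[48;2;26;92;79m [38;2;26;92;79m[48;2;19;68;59m▌[38;2;19;68;59m[48;2;19;68;59m [38;2;19;68;59m[48;2;19;68;59m [38;2;15;8;10m[48;2;14;7;9m🬎[38;2;15;8;10m[48;2;14;7;9m🬎[0m
[38;2;12;6;8m[48;2;11;5;7m🬎[38;2;12;6;8m[48;2;11;5;7m🬎[38;2;26;92;79m[48;2;12;5;8m▐[38;2;26;92;79m[48;2;26;92;79m [38;2;26;92;79m[48;2;26;92;79m [38;2;26;92;79m[48;2;19;68;59m▌[38;2;19;68;59m[48;2;19;68;59m [38;2;19;68;59m[48;2;11;5;7m🬕[38;2;12;6;8m[48;2;11;5;7m🬎[38;2;12;6;8m[48;2;11;5;7m🬎[0m
[38;2;10;4;7m[48;2;9;3;6m🬂[38;2;10;4;7m[48;2;9;3;6m🬂[38;2;10;4;7m[48;2;9;3;6m🬂[38;2;26;92;79m[48;2;9;3;6m🬂[38;2;26;92;79m[48;2;9;3;6m🬬[38;2;26;92;79m[48;2;19;68;59m▌[38;2;19;68;59m[48;2;9;3;6m🬆[38;2;10;4;7m[48;2;9;3;6m🬂[38;2;10;4;7m[48;2;9;3;6m🬂[38;2;10;4;7m[48;2;9;3;6m🬂[0m
</frame>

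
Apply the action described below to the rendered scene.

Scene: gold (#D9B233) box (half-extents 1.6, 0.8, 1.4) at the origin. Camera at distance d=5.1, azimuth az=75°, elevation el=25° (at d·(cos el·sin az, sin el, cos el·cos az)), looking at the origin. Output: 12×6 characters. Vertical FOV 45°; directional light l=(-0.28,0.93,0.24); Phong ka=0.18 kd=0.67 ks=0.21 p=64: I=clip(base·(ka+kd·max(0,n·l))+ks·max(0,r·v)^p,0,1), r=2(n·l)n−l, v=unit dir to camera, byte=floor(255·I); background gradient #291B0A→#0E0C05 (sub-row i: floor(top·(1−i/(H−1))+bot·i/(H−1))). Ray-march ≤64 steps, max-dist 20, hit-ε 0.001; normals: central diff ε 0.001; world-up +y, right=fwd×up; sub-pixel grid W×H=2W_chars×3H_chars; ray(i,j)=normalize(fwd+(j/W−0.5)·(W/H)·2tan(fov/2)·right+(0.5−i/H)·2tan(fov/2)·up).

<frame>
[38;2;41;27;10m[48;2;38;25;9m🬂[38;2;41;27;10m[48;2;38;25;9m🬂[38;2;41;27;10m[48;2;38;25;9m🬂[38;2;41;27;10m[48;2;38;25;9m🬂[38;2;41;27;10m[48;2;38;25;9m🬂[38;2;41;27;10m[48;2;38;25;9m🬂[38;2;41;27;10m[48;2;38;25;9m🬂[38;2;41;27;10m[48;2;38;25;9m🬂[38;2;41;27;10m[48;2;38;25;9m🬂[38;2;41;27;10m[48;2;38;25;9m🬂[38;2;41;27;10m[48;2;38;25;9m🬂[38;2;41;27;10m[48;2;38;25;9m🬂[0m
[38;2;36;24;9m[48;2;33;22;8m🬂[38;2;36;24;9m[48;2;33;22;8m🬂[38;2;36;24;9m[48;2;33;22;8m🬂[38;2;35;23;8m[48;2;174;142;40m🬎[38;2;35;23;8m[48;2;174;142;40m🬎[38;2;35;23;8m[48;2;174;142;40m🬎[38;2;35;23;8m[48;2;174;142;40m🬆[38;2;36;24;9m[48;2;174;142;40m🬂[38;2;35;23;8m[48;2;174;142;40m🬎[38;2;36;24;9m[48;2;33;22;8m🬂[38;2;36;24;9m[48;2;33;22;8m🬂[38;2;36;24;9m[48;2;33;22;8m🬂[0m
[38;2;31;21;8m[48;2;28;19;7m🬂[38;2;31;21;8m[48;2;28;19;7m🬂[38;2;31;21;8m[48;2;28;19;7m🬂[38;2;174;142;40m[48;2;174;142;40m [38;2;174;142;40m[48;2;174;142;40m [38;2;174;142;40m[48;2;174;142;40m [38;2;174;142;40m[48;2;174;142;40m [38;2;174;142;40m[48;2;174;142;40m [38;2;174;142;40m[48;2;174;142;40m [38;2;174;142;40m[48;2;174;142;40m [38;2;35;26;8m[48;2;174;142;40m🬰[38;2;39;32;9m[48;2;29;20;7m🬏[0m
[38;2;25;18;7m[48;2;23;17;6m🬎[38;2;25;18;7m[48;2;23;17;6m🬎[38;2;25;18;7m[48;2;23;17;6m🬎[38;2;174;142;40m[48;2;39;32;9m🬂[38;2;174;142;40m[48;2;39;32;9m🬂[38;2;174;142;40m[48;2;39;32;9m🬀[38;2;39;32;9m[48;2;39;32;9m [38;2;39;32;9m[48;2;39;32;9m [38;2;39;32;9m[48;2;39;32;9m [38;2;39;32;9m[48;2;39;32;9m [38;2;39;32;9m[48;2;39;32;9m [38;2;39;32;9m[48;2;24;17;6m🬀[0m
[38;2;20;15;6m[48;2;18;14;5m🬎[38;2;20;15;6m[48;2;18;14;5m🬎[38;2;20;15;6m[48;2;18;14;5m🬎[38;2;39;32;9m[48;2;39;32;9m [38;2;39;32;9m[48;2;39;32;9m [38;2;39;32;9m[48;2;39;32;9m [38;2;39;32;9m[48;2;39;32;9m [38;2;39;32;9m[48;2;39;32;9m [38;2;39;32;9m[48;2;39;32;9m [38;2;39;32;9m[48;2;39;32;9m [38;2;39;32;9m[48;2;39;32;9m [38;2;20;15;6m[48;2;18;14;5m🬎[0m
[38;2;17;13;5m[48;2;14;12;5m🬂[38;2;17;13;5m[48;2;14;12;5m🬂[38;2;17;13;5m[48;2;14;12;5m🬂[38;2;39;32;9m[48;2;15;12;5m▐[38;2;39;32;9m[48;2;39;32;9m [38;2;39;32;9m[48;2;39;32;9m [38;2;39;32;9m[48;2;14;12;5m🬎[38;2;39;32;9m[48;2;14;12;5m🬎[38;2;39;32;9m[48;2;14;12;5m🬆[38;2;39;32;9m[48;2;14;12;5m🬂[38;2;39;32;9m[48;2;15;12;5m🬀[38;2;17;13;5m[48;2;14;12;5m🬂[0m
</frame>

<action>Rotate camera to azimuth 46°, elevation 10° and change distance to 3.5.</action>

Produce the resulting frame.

<frame>
[38;2;41;27;10m[48;2;38;25;9m🬂[38;2;41;27;10m[48;2;38;25;9m🬂[38;2;41;27;10m[48;2;38;25;9m🬂[38;2;41;27;10m[48;2;38;25;9m🬂[38;2;41;27;10m[48;2;38;25;9m🬂[38;2;41;27;10m[48;2;38;25;9m🬂[38;2;39;26;9m[48;2;73;60;17m🬝[38;2;39;32;9m[48;2;39;26;9m🬏[38;2;41;27;10m[48;2;38;25;9m🬂[38;2;41;27;10m[48;2;38;25;9m🬂[38;2;41;27;10m[48;2;38;25;9m🬂[38;2;41;27;10m[48;2;38;25;9m🬂[0m
[38;2;36;24;9m[48;2;73;60;17m🬂[38;2;36;24;9m[48;2;73;60;17m🬂[38;2;36;24;9m[48;2;73;60;17m🬂[38;2;73;60;17m[48;2;73;60;17m [38;2;73;60;17m[48;2;73;60;17m [38;2;73;60;17m[48;2;73;60;17m [38;2;73;60;17m[48;2;73;60;17m [38;2;39;32;9m[48;2;39;32;9m [38;2;39;32;9m[48;2;39;32;9m [38;2;39;32;9m[48;2;39;32;9m [38;2;39;32;9m[48;2;39;32;9m [38;2;36;24;9m[48;2;39;32;9m🬂[0m
[38;2;73;60;17m[48;2;73;60;17m [38;2;73;60;17m[48;2;73;60;17m [38;2;73;60;17m[48;2;73;60;17m [38;2;73;60;17m[48;2;73;60;17m [38;2;73;60;17m[48;2;73;60;17m [38;2;73;60;17m[48;2;73;60;17m [38;2;73;60;17m[48;2;73;60;17m [38;2;39;32;9m[48;2;39;32;9m [38;2;39;32;9m[48;2;39;32;9m [38;2;39;32;9m[48;2;39;32;9m [38;2;39;32;9m[48;2;39;32;9m [38;2;39;32;9m[48;2;39;32;9m [0m
[38;2;73;60;17m[48;2;73;60;17m [38;2;73;60;17m[48;2;73;60;17m [38;2;73;60;17m[48;2;73;60;17m [38;2;73;60;17m[48;2;73;60;17m [38;2;73;60;17m[48;2;73;60;17m [38;2;73;60;17m[48;2;73;60;17m [38;2;73;60;17m[48;2;73;60;17m [38;2;39;32;9m[48;2;39;32;9m [38;2;39;32;9m[48;2;39;32;9m [38;2;39;32;9m[48;2;39;32;9m [38;2;39;32;9m[48;2;39;32;9m [38;2;39;32;9m[48;2;39;32;9m [0m
[38;2;73;60;17m[48;2;18;14;5m🬬[38;2;73;60;17m[48;2;73;60;17m [38;2;73;60;17m[48;2;73;60;17m [38;2;73;60;17m[48;2;73;60;17m [38;2;73;60;17m[48;2;73;60;17m [38;2;73;60;17m[48;2;73;60;17m [38;2;73;60;17m[48;2;73;60;17m [38;2;39;32;9m[48;2;39;32;9m [38;2;39;32;9m[48;2;39;32;9m [38;2;39;32;9m[48;2;39;32;9m [38;2;39;32;9m[48;2;39;32;9m [38;2;39;32;9m[48;2;39;32;9m [0m
[38;2;17;13;5m[48;2;14;12;5m🬂[38;2;73;60;17m[48;2;14;12;5m🬊[38;2;73;60;17m[48;2;14;12;5m🬬[38;2;73;60;17m[48;2;73;60;17m [38;2;73;60;17m[48;2;73;60;17m [38;2;73;60;17m[48;2;73;60;17m [38;2;73;60;17m[48;2;73;60;17m [38;2;39;32;9m[48;2;39;32;9m [38;2;39;32;9m[48;2;39;32;9m [38;2;39;32;9m[48;2;39;32;9m [38;2;39;32;9m[48;2;39;32;9m [38;2;39;32;9m[48;2;14;12;5m🬝[0m
</frame>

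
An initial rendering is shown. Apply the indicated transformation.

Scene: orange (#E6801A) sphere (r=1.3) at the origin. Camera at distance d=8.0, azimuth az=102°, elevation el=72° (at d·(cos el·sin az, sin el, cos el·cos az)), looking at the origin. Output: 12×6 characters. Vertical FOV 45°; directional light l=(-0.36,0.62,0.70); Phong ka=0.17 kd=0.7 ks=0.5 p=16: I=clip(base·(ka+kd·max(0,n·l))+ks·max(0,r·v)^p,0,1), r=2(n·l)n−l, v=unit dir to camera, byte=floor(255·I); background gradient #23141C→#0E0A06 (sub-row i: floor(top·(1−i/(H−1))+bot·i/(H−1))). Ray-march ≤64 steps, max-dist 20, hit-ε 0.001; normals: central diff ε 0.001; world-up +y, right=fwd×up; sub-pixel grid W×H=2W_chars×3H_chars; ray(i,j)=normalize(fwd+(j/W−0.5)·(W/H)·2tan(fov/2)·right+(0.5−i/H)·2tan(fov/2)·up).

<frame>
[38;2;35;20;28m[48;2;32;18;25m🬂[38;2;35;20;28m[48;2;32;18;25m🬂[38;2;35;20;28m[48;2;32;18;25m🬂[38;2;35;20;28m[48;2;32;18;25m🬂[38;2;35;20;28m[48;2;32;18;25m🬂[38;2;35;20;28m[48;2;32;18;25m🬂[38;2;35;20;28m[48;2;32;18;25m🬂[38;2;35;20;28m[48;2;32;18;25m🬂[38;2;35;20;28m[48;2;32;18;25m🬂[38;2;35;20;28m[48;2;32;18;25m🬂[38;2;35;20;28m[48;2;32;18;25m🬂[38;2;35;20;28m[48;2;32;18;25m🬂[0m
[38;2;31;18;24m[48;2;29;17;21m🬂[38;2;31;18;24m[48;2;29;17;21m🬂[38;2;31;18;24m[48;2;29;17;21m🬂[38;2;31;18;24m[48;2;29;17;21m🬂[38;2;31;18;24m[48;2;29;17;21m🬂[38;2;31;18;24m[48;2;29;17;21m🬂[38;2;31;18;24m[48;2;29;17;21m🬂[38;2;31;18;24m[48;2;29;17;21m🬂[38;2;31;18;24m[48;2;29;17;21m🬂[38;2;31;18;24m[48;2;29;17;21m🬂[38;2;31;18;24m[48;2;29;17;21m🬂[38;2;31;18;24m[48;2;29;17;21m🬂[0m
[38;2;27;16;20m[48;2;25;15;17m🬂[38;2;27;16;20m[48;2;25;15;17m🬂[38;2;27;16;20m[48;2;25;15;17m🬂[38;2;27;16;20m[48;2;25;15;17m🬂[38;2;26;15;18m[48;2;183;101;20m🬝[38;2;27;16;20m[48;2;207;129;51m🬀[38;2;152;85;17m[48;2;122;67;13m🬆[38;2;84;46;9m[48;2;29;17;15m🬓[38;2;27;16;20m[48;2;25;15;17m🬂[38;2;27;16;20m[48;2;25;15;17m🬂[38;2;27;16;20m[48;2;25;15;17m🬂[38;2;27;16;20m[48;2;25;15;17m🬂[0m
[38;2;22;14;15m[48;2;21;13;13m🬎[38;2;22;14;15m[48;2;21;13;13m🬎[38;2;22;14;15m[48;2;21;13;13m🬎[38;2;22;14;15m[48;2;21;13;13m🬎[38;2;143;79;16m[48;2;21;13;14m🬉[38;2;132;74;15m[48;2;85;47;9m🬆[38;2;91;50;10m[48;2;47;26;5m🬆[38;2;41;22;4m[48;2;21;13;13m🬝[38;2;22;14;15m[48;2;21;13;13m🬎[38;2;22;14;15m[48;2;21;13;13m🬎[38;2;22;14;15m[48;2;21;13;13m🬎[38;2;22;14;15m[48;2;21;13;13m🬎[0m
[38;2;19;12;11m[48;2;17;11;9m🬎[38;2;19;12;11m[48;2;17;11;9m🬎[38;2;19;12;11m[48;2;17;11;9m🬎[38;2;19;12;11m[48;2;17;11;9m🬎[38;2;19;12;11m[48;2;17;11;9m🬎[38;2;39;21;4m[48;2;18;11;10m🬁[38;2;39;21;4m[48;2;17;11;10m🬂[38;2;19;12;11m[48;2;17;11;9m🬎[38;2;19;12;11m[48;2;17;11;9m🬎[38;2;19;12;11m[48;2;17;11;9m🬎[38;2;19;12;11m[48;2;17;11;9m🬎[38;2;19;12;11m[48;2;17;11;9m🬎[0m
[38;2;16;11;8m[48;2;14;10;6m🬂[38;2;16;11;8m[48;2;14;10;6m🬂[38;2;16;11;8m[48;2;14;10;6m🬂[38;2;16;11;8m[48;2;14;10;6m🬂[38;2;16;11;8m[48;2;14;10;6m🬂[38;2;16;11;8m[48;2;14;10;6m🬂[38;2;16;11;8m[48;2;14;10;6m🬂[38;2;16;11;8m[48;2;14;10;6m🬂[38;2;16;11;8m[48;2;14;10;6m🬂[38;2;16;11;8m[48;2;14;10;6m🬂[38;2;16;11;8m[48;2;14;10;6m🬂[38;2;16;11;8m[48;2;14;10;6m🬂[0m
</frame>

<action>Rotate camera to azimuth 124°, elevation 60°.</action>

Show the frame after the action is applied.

<frame>
[38;2;35;20;28m[48;2;32;18;25m🬂[38;2;35;20;28m[48;2;32;18;25m🬂[38;2;35;20;28m[48;2;32;18;25m🬂[38;2;35;20;28m[48;2;32;18;25m🬂[38;2;35;20;28m[48;2;32;18;25m🬂[38;2;35;20;28m[48;2;32;18;25m🬂[38;2;35;20;28m[48;2;32;18;25m🬂[38;2;35;20;28m[48;2;32;18;25m🬂[38;2;35;20;28m[48;2;32;18;25m🬂[38;2;35;20;28m[48;2;32;18;25m🬂[38;2;35;20;28m[48;2;32;18;25m🬂[38;2;35;20;28m[48;2;32;18;25m🬂[0m
[38;2;31;18;24m[48;2;29;17;21m🬂[38;2;31;18;24m[48;2;29;17;21m🬂[38;2;31;18;24m[48;2;29;17;21m🬂[38;2;31;18;24m[48;2;29;17;21m🬂[38;2;31;18;24m[48;2;29;17;21m🬂[38;2;31;18;24m[48;2;29;17;21m🬂[38;2;31;18;24m[48;2;29;17;21m🬂[38;2;31;18;24m[48;2;29;17;21m🬂[38;2;31;18;24m[48;2;29;17;21m🬂[38;2;31;18;24m[48;2;29;17;21m🬂[38;2;31;18;24m[48;2;29;17;21m🬂[38;2;31;18;24m[48;2;29;17;21m🬂[0m
[38;2;27;16;20m[48;2;25;15;17m🬂[38;2;27;16;20m[48;2;25;15;17m🬂[38;2;27;16;20m[48;2;25;15;17m🬂[38;2;27;16;20m[48;2;25;15;17m🬂[38;2;26;15;18m[48;2;141;78;16m🬝[38;2;92;52;17m[48;2;207;136;62m🬮[38;2;162;94;26m[48;2;104;57;11m🬆[38;2;86;48;9m[48;2;31;18;15m🬓[38;2;27;16;20m[48;2;25;15;17m🬂[38;2;27;16;20m[48;2;25;15;17m🬂[38;2;27;16;20m[48;2;25;15;17m🬂[38;2;27;16;20m[48;2;25;15;17m🬂[0m
[38;2;22;14;15m[48;2;21;13;13m🬎[38;2;22;14;15m[48;2;21;13;13m🬎[38;2;22;14;15m[48;2;21;13;13m🬎[38;2;22;14;15m[48;2;21;13;13m🬎[38;2;85;47;9m[48;2;21;13;14m🬉[38;2;89;49;9m[48;2;46;25;4m🬂[38;2;70;38;7m[48;2;42;22;4m🬀[38;2;39;21;4m[48;2;21;13;13m🬝[38;2;22;14;15m[48;2;21;13;13m🬎[38;2;22;14;15m[48;2;21;13;13m🬎[38;2;22;14;15m[48;2;21;13;13m🬎[38;2;22;14;15m[48;2;21;13;13m🬎[0m
[38;2;19;12;11m[48;2;17;11;9m🬎[38;2;19;12;11m[48;2;17;11;9m🬎[38;2;19;12;11m[48;2;17;11;9m🬎[38;2;19;12;11m[48;2;17;11;9m🬎[38;2;19;12;11m[48;2;17;11;9m🬎[38;2;39;21;4m[48;2;18;11;10m🬁[38;2;39;21;4m[48;2;17;11;10m🬂[38;2;19;12;11m[48;2;17;11;9m🬎[38;2;19;12;11m[48;2;17;11;9m🬎[38;2;19;12;11m[48;2;17;11;9m🬎[38;2;19;12;11m[48;2;17;11;9m🬎[38;2;19;12;11m[48;2;17;11;9m🬎[0m
[38;2;16;11;8m[48;2;14;10;6m🬂[38;2;16;11;8m[48;2;14;10;6m🬂[38;2;16;11;8m[48;2;14;10;6m🬂[38;2;16;11;8m[48;2;14;10;6m🬂[38;2;16;11;8m[48;2;14;10;6m🬂[38;2;16;11;8m[48;2;14;10;6m🬂[38;2;16;11;8m[48;2;14;10;6m🬂[38;2;16;11;8m[48;2;14;10;6m🬂[38;2;16;11;8m[48;2;14;10;6m🬂[38;2;16;11;8m[48;2;14;10;6m🬂[38;2;16;11;8m[48;2;14;10;6m🬂[38;2;16;11;8m[48;2;14;10;6m🬂[0m
</frame>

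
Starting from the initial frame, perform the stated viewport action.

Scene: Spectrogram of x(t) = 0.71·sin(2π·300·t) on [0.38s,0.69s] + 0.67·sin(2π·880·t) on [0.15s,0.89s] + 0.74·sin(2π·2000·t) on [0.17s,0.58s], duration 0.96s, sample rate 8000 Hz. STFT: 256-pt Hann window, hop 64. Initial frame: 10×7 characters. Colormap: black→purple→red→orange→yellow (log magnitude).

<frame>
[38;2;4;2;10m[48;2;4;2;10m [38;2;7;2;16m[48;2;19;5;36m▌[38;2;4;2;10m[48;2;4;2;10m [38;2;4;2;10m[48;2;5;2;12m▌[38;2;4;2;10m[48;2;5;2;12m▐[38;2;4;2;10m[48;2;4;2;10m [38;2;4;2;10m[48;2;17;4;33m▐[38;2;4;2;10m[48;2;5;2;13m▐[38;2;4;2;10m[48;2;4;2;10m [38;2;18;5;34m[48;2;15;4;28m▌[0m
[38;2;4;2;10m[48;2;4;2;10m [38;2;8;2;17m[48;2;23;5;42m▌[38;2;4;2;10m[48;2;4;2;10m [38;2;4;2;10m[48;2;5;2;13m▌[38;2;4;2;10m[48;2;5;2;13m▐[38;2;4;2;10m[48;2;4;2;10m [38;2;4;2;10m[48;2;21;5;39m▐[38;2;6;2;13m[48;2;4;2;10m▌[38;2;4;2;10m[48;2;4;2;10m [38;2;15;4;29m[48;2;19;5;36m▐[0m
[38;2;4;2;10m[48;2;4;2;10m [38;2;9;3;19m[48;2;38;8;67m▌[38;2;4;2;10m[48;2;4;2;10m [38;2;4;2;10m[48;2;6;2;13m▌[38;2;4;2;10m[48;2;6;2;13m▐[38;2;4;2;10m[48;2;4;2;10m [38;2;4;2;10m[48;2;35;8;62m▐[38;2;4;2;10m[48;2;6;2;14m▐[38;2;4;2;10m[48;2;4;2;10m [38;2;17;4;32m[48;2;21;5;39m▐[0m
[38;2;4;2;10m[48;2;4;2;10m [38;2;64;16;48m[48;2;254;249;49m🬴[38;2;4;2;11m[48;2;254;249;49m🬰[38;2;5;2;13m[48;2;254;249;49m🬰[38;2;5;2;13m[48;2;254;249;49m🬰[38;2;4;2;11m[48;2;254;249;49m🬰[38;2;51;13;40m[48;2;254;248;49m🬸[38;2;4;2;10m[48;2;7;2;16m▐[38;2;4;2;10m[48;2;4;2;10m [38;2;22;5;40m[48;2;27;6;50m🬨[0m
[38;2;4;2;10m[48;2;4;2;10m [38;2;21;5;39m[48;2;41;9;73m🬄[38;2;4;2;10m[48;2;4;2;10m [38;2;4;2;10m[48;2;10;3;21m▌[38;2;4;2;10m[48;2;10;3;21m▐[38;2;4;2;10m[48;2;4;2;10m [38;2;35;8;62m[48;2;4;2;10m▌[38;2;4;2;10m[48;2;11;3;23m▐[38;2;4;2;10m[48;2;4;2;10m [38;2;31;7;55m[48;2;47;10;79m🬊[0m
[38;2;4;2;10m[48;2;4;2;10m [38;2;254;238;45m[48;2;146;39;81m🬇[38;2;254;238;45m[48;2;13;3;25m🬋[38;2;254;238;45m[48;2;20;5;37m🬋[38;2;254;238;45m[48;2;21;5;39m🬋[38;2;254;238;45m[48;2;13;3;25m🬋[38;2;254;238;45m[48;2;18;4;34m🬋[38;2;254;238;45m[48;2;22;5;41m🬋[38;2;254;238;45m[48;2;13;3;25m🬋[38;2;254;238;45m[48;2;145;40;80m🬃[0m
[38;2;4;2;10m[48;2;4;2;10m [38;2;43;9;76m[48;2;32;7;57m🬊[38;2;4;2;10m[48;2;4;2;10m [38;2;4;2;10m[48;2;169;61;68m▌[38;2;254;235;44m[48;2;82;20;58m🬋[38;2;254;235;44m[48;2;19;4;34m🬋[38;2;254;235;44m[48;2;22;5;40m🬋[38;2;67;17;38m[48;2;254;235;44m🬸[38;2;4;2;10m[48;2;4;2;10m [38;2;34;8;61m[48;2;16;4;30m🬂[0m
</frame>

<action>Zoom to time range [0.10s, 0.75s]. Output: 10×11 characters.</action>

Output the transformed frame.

<frame>
[38;2;4;2;10m[48;2;15;4;28m▌[38;2;4;2;10m[48;2;19;5;35m▐[38;2;4;2;10m[48;2;4;2;10m [38;2;4;2;10m[48;2;4;2;10m [38;2;6;2;13m[48;2;5;2;11m▌[38;2;4;2;10m[48;2;4;2;10m [38;2;4;2;10m[48;2;4;2;10m [38;2;4;2;10m[48;2;19;5;36m▌[38;2;4;2;10m[48;2;4;2;10m [38;2;4;2;11m[48;2;5;2;13m▐[0m
[38;2;4;2;10m[48;2;15;4;30m▌[38;2;4;2;10m[48;2;20;5;37m▐[38;2;4;2;10m[48;2;4;2;10m [38;2;4;2;10m[48;2;4;2;10m [38;2;6;2;13m[48;2;5;2;11m▌[38;2;4;2;10m[48;2;4;2;10m [38;2;4;2;10m[48;2;4;2;10m [38;2;4;2;10m[48;2;20;5;38m▌[38;2;4;2;10m[48;2;4;2;10m [38;2;6;2;13m[48;2;4;2;11m▌[0m
[38;2;4;2;10m[48;2;18;4;34m▌[38;2;4;2;10m[48;2;23;5;42m▐[38;2;4;2;10m[48;2;4;2;10m [38;2;4;2;10m[48;2;4;2;10m [38;2;5;2;11m[48;2;6;2;13m▐[38;2;4;2;10m[48;2;4;2;10m [38;2;4;2;10m[48;2;4;2;10m [38;2;4;2;10m[48;2;24;5;43m▌[38;2;4;2;10m[48;2;4;2;10m [38;2;6;2;13m[48;2;4;2;11m▌[0m
[38;2;4;2;10m[48;2;23;5;43m▌[38;2;4;2;10m[48;2;30;7;53m▐[38;2;4;2;10m[48;2;4;2;10m [38;2;4;2;10m[48;2;4;2;10m [38;2;6;2;14m[48;2;5;2;12m▌[38;2;4;2;10m[48;2;4;2;10m [38;2;4;2;10m[48;2;4;2;10m [38;2;4;2;10m[48;2;30;7;54m▌[38;2;4;2;10m[48;2;4;2;10m [38;2;6;2;14m[48;2;4;2;11m▌[0m
[38;2;4;2;10m[48;2;43;10;71m▌[38;2;4;2;10m[48;2;59;14;80m▐[38;2;4;2;10m[48;2;4;2;10m [38;2;4;2;10m[48;2;4;2;10m [38;2;7;2;15m[48;2;5;2;12m▌[38;2;4;2;10m[48;2;4;2;10m [38;2;4;2;10m[48;2;4;2;10m [38;2;4;2;10m[48;2;63;14;81m▌[38;2;4;2;10m[48;2;4;2;10m [38;2;4;2;11m[48;2;6;2;14m▐[0m
[38;2;4;2;10m[48;2;199;58;74m▌[38;2;6;2;14m[48;2;237;172;49m🬠[38;2;7;2;15m[48;2;254;249;49m🬰[38;2;6;2;14m[48;2;254;249;49m🬰[38;2;7;2;16m[48;2;254;249;49m🬰[38;2;6;2;14m[48;2;254;249;49m🬰[38;2;6;2;14m[48;2;254;249;49m🬰[38;2;6;2;14m[48;2;239;172;46m🬐[38;2;4;2;10m[48;2;4;2;10m [38;2;5;2;12m[48;2;7;2;16m▐[0m
[38;2;4;2;10m[48;2;43;10;71m▌[38;2;59;14;80m[48;2;4;2;10m▌[38;2;4;2;10m[48;2;4;2;10m [38;2;4;2;10m[48;2;4;2;10m [38;2;6;2;14m[48;2;9;3;19m▐[38;2;4;2;10m[48;2;4;2;10m [38;2;4;2;10m[48;2;4;2;10m [38;2;4;2;10m[48;2;63;14;81m▌[38;2;4;2;10m[48;2;4;2;10m [38;2;5;2;12m[48;2;9;3;19m▐[0m
[38;2;4;2;10m[48;2;43;10;71m▌[38;2;30;7;53m[48;2;4;2;10m▌[38;2;4;2;10m[48;2;5;2;11m🬎[38;2;4;2;10m[48;2;5;2;11m🬎[38;2;8;2;17m[48;2;13;3;25m▐[38;2;4;2;10m[48;2;5;2;12m🬎[38;2;4;2;10m[48;2;5;2;12m🬎[38;2;4;2;10m[48;2;30;7;54m▌[38;2;4;2;10m[48;2;5;2;12m🬎[38;2;7;2;16m[48;2;14;3;27m🬨[0m
[38;2;34;9;28m[48;2;252;201;30m🬕[38;2;18;4;34m[48;2;250;192;29m🬂[38;2;10;3;20m[48;2;250;192;29m🬂[38;2;10;3;20m[48;2;250;192;29m🬂[38;2;15;3;29m[48;2;250;192;28m🬂[38;2;10;3;20m[48;2;250;192;29m🬂[38;2;10;3;20m[48;2;250;192;29m🬂[38;2;18;4;33m[48;2;250;192;28m🬂[38;2;10;3;20m[48;2;250;192;29m🬂[38;2;14;3;28m[48;2;250;193;28m🬂[0m
[38;2;4;2;10m[48;2;68;16;84m▌[38;2;20;5;37m[48;2;4;2;11m▌[38;2;6;2;13m[48;2;4;2;10m🬂[38;2;6;2;13m[48;2;4;2;10m🬂[38;2;38;8;63m[48;2;158;42;80m🬎[38;2;6;2;13m[48;2;43;10;75m🬎[38;2;6;2;13m[48;2;43;10;75m🬎[38;2;13;3;26m[48;2;44;10;77m🬎[38;2;6;2;13m[48;2;43;10;75m🬎[38;2;35;8;62m[48;2;203;58;75m🬬[0m
[38;2;4;2;10m[48;2;37;8;65m▌[38;2;19;5;35m[48;2;4;2;10m▌[38;2;4;2;10m[48;2;4;2;10m [38;2;4;2;10m[48;2;4;2;10m [38;2;252;203;31m[48;2;133;36;81m🬂[38;2;254;235;44m[48;2;21;5;39m🬂[38;2;254;235;44m[48;2;21;5;39m🬂[38;2;254;235;44m[48;2;25;6;46m🬂[38;2;254;235;44m[48;2;21;5;39m🬂[38;2;230;150;57m[48;2;71;17;82m🬄[0m
</frame>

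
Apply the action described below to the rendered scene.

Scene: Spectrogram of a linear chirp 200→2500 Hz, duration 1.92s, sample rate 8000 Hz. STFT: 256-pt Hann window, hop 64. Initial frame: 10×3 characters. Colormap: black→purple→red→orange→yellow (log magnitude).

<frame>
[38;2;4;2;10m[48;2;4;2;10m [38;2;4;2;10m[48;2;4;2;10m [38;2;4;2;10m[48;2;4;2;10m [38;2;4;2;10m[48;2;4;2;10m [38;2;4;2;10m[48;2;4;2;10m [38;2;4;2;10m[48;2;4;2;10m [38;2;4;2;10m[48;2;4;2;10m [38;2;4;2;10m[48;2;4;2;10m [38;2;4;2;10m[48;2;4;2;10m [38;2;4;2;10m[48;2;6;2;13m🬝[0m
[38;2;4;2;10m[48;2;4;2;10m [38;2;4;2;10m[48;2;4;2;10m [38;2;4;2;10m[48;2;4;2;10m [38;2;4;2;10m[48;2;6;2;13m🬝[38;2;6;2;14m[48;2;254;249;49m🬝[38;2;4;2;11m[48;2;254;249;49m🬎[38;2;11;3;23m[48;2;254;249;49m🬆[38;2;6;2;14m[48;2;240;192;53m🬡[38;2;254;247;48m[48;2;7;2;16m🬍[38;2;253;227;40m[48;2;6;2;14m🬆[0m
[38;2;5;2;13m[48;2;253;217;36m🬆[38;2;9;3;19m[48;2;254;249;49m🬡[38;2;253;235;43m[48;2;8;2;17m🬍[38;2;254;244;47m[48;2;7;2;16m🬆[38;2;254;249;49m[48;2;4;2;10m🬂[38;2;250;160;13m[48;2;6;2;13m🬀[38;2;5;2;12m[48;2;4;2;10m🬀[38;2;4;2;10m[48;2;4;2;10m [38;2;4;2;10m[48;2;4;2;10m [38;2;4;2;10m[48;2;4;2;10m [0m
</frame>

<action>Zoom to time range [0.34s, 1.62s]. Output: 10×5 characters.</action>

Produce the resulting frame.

<frame>
[38;2;4;2;10m[48;2;4;2;10m [38;2;4;2;10m[48;2;4;2;10m [38;2;4;2;10m[48;2;4;2;10m [38;2;4;2;10m[48;2;4;2;10m [38;2;4;2;10m[48;2;4;2;10m [38;2;4;2;10m[48;2;4;2;10m [38;2;4;2;10m[48;2;4;2;10m [38;2;4;2;10m[48;2;4;2;10m [38;2;4;2;10m[48;2;4;2;10m [38;2;4;2;10m[48;2;4;2;10m [0m
[38;2;4;2;10m[48;2;4;2;10m [38;2;4;2;10m[48;2;4;2;10m [38;2;4;2;10m[48;2;4;2;10m [38;2;4;2;10m[48;2;4;2;10m [38;2;4;2;10m[48;2;4;2;10m [38;2;4;2;10m[48;2;4;2;10m [38;2;4;2;10m[48;2;4;2;10m [38;2;4;2;10m[48;2;4;2;10m [38;2;4;2;10m[48;2;4;2;10m [38;2;4;2;10m[48;2;5;2;11m🬝[0m
[38;2;4;2;10m[48;2;4;2;10m [38;2;4;2;10m[48;2;4;2;10m [38;2;4;2;10m[48;2;4;2;10m [38;2;4;2;10m[48;2;4;2;10m [38;2;4;2;10m[48;2;5;2;12m🬝[38;2;4;2;11m[48;2;19;5;35m🬝[38;2;4;2;11m[48;2;250;196;31m🬎[38;2;31;8;33m[48;2;254;249;49m🬎[38;2;6;2;13m[48;2;246;211;48m🬂[38;2;247;205;43m[48;2;11;3;23m🬍[0m
[38;2;6;2;13m[48;2;207;66;69m🬝[38;2;5;2;12m[48;2;254;249;49m🬎[38;2;12;3;23m[48;2;252;221;38m🬆[38;2;23;5;43m[48;2;254;248;49m🬡[38;2;254;249;49m[48;2;64;17;37m🬍[38;2;254;249;49m[48;2;39;10;33m🬂[38;2;254;249;49m[48;2;5;2;11m🬂[38;2;72;17;88m[48;2;5;2;12m🬀[38;2;6;2;13m[48;2;4;2;10m🬀[38;2;4;2;10m[48;2;4;2;10m [0m
[38;2;254;249;49m[48;2;11;3;22m🬂[38;2;254;249;49m[48;2;26;7;25m🬀[38;2;14;4;27m[48;2;4;2;10m🬀[38;2;4;2;11m[48;2;4;2;10m🬂[38;2;4;2;10m[48;2;4;2;10m [38;2;4;2;10m[48;2;4;2;10m [38;2;4;2;10m[48;2;4;2;10m [38;2;4;2;10m[48;2;4;2;10m [38;2;4;2;10m[48;2;4;2;10m [38;2;4;2;10m[48;2;4;2;10m [0m
</frame>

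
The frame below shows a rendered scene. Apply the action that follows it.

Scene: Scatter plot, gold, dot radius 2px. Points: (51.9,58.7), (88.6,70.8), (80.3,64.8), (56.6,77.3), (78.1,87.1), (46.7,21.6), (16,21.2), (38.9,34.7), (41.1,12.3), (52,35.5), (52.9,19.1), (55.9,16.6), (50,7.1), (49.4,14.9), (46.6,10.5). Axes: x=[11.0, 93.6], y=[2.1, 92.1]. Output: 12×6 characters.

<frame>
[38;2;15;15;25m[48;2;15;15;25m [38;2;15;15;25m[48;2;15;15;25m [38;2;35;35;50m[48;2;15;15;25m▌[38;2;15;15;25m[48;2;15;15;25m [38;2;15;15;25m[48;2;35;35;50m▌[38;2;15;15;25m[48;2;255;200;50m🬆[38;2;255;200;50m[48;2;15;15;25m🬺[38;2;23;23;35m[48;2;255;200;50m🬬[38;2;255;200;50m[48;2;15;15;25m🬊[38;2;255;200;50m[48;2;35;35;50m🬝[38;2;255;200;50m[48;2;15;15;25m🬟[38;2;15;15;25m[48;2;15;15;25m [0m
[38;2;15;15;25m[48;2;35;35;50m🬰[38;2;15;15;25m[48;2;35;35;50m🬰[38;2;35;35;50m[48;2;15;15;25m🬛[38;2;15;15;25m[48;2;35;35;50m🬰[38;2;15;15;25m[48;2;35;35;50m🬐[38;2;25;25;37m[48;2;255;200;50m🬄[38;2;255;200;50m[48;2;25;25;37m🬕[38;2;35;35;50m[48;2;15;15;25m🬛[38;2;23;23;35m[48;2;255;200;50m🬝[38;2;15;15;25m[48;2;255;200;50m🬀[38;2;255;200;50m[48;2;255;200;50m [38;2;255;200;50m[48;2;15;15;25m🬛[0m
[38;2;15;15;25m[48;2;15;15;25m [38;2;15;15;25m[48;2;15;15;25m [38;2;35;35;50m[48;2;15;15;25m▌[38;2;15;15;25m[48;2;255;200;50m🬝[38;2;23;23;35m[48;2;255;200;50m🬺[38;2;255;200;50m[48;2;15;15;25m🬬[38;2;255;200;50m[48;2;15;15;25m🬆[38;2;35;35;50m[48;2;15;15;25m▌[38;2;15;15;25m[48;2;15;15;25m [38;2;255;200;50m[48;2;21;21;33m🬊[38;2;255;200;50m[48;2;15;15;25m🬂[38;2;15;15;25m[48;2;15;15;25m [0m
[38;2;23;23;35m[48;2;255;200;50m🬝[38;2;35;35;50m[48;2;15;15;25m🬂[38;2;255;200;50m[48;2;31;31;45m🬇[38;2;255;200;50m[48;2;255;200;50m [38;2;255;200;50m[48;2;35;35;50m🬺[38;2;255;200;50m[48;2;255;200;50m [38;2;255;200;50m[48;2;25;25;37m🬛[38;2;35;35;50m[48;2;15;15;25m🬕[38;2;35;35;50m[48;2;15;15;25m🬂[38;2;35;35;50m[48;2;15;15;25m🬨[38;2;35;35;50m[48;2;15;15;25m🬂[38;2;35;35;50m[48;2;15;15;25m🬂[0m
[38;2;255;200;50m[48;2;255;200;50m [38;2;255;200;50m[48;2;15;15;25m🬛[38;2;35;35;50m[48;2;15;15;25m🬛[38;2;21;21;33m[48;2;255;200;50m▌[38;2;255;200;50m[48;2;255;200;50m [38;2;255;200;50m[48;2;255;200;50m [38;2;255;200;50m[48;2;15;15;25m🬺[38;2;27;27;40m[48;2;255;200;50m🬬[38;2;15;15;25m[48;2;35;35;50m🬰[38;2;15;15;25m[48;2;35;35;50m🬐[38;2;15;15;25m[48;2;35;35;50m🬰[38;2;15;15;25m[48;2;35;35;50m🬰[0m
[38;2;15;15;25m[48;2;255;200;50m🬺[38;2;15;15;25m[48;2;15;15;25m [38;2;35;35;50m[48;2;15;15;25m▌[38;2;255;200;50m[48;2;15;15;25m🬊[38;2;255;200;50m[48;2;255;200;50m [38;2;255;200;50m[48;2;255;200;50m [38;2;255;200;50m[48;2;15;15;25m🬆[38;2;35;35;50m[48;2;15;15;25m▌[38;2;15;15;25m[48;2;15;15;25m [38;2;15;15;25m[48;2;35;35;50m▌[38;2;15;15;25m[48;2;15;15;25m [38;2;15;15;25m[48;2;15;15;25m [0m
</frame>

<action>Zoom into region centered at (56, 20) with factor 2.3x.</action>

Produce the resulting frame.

<frame>
[38;2;255;200;50m[48;2;15;15;25m🬺[38;2;15;15;25m[48;2;255;200;50m🬬[38;2;35;35;50m[48;2;15;15;25m▌[38;2;15;15;25m[48;2;255;200;50m🬐[38;2;255;200;50m[48;2;255;200;50m [38;2;15;15;25m[48;2;255;200;50m🬸[38;2;15;15;25m[48;2;15;15;25m [38;2;35;35;50m[48;2;15;15;25m▌[38;2;15;15;25m[48;2;15;15;25m [38;2;15;15;25m[48;2;35;35;50m▌[38;2;15;15;25m[48;2;15;15;25m [38;2;15;15;25m[48;2;15;15;25m [0m
[38;2;255;200;50m[48;2;21;21;33m🬆[38;2;15;15;25m[48;2;35;35;50m🬰[38;2;31;31;45m[48;2;255;200;50m🬝[38;2;15;15;25m[48;2;35;35;50m🬰[38;2;255;200;50m[48;2;31;31;45m🬀[38;2;15;15;25m[48;2;35;35;50m🬰[38;2;15;15;25m[48;2;35;35;50m🬰[38;2;35;35;50m[48;2;15;15;25m🬛[38;2;15;15;25m[48;2;35;35;50m🬰[38;2;15;15;25m[48;2;35;35;50m🬐[38;2;15;15;25m[48;2;35;35;50m🬰[38;2;15;15;25m[48;2;35;35;50m🬰[0m
[38;2;15;15;25m[48;2;15;15;25m [38;2;15;15;25m[48;2;255;200;50m🬴[38;2;255;200;50m[48;2;255;200;50m [38;2;255;200;50m[48;2;15;15;25m🬺[38;2;15;15;25m[48;2;255;200;50m🬀[38;2;15;15;25m[48;2;255;200;50m🬂[38;2;15;15;25m[48;2;255;200;50m🬬[38;2;35;35;50m[48;2;15;15;25m▌[38;2;15;15;25m[48;2;15;15;25m [38;2;15;15;25m[48;2;35;35;50m▌[38;2;15;15;25m[48;2;15;15;25m [38;2;15;15;25m[48;2;15;15;25m [0m
[38;2;35;35;50m[48;2;255;200;50m🬀[38;2;255;200;50m[48;2;28;28;41m🬱[38;2;35;35;50m[48;2;255;200;50m🬄[38;2;255;200;50m[48;2;255;200;50m [38;2;255;200;50m[48;2;35;35;50m🬝[38;2;255;200;50m[48;2;15;15;25m🬬[38;2;255;200;50m[48;2;15;15;25m🬆[38;2;35;35;50m[48;2;15;15;25m🬕[38;2;35;35;50m[48;2;15;15;25m🬂[38;2;35;35;50m[48;2;15;15;25m🬨[38;2;35;35;50m[48;2;15;15;25m🬂[38;2;35;35;50m[48;2;15;15;25m🬂[0m
[38;2;255;200;50m[48;2;21;21;33m🬊[38;2;255;200;50m[48;2;25;25;37m🬂[38;2;255;200;50m[48;2;35;35;50m🬬[38;2;255;200;50m[48;2;255;200;50m [38;2;28;28;41m[48;2;255;200;50m🬊[38;2;15;15;25m[48;2;35;35;50m🬰[38;2;15;15;25m[48;2;35;35;50m🬰[38;2;35;35;50m[48;2;15;15;25m🬛[38;2;15;15;25m[48;2;35;35;50m🬰[38;2;15;15;25m[48;2;35;35;50m🬐[38;2;15;15;25m[48;2;35;35;50m🬰[38;2;15;15;25m[48;2;35;35;50m🬰[0m
[38;2;15;15;25m[48;2;15;15;25m [38;2;15;15;25m[48;2;15;15;25m [38;2;35;35;50m[48;2;15;15;25m▌[38;2;255;200;50m[48;2;15;15;25m🬊[38;2;255;200;50m[48;2;27;27;40m🬀[38;2;15;15;25m[48;2;15;15;25m [38;2;15;15;25m[48;2;15;15;25m [38;2;35;35;50m[48;2;15;15;25m▌[38;2;15;15;25m[48;2;15;15;25m [38;2;15;15;25m[48;2;35;35;50m▌[38;2;15;15;25m[48;2;15;15;25m [38;2;15;15;25m[48;2;15;15;25m [0m
</frame>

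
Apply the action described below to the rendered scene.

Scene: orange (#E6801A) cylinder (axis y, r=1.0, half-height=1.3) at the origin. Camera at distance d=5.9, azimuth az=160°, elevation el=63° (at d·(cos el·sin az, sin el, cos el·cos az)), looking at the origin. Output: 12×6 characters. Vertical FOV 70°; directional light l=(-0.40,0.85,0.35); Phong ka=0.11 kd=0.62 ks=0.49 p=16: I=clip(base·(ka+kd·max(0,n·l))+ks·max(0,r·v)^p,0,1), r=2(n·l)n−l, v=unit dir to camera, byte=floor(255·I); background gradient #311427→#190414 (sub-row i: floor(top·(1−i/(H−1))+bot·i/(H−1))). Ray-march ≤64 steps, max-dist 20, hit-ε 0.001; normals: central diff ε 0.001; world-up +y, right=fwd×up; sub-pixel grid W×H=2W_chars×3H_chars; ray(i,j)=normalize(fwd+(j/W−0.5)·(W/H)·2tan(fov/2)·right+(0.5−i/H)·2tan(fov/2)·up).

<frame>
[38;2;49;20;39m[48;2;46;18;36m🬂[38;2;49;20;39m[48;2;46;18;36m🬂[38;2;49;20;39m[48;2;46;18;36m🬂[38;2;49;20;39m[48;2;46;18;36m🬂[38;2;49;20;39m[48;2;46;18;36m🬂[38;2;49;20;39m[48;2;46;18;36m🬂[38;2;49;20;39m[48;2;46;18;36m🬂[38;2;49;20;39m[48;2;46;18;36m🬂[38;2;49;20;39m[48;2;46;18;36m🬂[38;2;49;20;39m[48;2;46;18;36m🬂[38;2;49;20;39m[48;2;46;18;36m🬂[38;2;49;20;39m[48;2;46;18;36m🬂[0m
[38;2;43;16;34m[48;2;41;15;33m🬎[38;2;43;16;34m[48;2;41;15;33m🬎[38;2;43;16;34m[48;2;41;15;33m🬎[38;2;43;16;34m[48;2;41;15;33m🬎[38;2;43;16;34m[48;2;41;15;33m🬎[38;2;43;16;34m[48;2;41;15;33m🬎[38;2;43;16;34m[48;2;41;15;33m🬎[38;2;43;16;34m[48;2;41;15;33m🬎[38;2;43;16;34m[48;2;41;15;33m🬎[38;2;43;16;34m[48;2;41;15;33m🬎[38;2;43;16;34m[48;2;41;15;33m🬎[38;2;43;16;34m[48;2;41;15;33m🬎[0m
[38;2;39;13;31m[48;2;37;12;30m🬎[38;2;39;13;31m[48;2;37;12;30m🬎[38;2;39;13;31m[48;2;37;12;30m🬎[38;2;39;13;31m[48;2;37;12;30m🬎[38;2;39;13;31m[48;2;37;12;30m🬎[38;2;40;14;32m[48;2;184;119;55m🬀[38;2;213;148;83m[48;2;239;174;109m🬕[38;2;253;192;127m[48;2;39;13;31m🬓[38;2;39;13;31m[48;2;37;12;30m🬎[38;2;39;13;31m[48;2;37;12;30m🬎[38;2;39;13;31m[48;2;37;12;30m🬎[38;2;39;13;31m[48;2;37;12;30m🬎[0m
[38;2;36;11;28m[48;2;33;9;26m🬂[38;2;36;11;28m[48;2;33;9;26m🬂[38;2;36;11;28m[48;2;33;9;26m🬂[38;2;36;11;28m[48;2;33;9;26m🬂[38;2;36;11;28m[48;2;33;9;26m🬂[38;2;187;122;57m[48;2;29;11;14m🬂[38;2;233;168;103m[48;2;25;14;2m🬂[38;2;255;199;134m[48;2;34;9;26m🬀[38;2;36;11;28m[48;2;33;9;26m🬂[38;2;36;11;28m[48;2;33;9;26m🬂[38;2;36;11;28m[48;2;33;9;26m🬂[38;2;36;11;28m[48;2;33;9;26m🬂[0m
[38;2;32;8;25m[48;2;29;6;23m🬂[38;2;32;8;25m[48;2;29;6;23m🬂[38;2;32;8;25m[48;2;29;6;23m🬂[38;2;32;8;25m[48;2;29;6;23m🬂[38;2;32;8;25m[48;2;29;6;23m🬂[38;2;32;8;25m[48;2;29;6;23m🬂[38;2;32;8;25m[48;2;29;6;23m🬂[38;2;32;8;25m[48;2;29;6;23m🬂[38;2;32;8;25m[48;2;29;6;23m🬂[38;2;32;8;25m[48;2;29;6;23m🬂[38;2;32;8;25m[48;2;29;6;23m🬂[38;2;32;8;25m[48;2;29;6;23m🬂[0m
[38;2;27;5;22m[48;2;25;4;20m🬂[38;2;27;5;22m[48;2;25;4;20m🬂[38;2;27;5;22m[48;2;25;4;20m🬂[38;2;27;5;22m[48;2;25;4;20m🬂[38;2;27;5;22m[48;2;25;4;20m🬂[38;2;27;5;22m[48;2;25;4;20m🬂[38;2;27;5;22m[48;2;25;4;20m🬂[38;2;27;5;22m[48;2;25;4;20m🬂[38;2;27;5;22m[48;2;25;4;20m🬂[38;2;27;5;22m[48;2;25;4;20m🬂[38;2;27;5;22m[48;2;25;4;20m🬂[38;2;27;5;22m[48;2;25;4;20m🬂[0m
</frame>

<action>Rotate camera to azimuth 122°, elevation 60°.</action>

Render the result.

<frame>
[38;2;49;20;39m[48;2;46;18;36m🬂[38;2;49;20;39m[48;2;46;18;36m🬂[38;2;49;20;39m[48;2;46;18;36m🬂[38;2;49;20;39m[48;2;46;18;36m🬂[38;2;49;20;39m[48;2;46;18;36m🬂[38;2;49;20;39m[48;2;46;18;36m🬂[38;2;49;20;39m[48;2;46;18;36m🬂[38;2;49;20;39m[48;2;46;18;36m🬂[38;2;49;20;39m[48;2;46;18;36m🬂[38;2;49;20;39m[48;2;46;18;36m🬂[38;2;49;20;39m[48;2;46;18;36m🬂[38;2;49;20;39m[48;2;46;18;36m🬂[0m
[38;2;43;16;34m[48;2;41;15;33m🬎[38;2;43;16;34m[48;2;41;15;33m🬎[38;2;43;16;34m[48;2;41;15;33m🬎[38;2;43;16;34m[48;2;41;15;33m🬎[38;2;43;16;34m[48;2;41;15;33m🬎[38;2;43;16;34m[48;2;41;15;33m🬎[38;2;43;16;34m[48;2;41;15;33m🬎[38;2;43;16;34m[48;2;41;15;33m🬎[38;2;43;16;34m[48;2;41;15;33m🬎[38;2;43;16;34m[48;2;41;15;33m🬎[38;2;43;16;34m[48;2;41;15;33m🬎[38;2;43;16;34m[48;2;41;15;33m🬎[0m
[38;2;39;13;31m[48;2;37;12;30m🬎[38;2;39;13;31m[48;2;37;12;30m🬎[38;2;39;13;31m[48;2;37;12;30m🬎[38;2;39;13;31m[48;2;37;12;30m🬎[38;2;39;13;31m[48;2;37;12;30m🬎[38;2;40;14;32m[48;2;252;195;130m🬀[38;2;232;167;102m[48;2;252;191;126m🬊[38;2;223;158;93m[48;2;39;13;31m🬓[38;2;39;13;31m[48;2;37;12;30m🬎[38;2;39;13;31m[48;2;37;12;30m🬎[38;2;39;13;31m[48;2;37;12;30m🬎[38;2;39;13;31m[48;2;37;12;30m🬎[0m
[38;2;36;11;28m[48;2;33;9;26m🬂[38;2;36;11;28m[48;2;33;9;26m🬂[38;2;36;11;28m[48;2;33;9;26m🬂[38;2;36;11;28m[48;2;33;9;26m🬂[38;2;36;11;28m[48;2;33;9;26m🬂[38;2;28;12;11m[48;2;255;210;145m🬺[38;2;252;194;129m[48;2;25;14;2m🬂[38;2;25;14;2m[48;2;34;9;26m🬀[38;2;36;11;28m[48;2;33;9;26m🬂[38;2;36;11;28m[48;2;33;9;26m🬂[38;2;36;11;28m[48;2;33;9;26m🬂[38;2;36;11;28m[48;2;33;9;26m🬂[0m
[38;2;32;8;25m[48;2;29;6;23m🬂[38;2;32;8;25m[48;2;29;6;23m🬂[38;2;32;8;25m[48;2;29;6;23m🬂[38;2;32;8;25m[48;2;29;6;23m🬂[38;2;32;8;25m[48;2;29;6;23m🬂[38;2;32;8;25m[48;2;29;6;23m🬂[38;2;32;8;25m[48;2;29;6;23m🬂[38;2;32;8;25m[48;2;29;6;23m🬂[38;2;32;8;25m[48;2;29;6;23m🬂[38;2;32;8;25m[48;2;29;6;23m🬂[38;2;32;8;25m[48;2;29;6;23m🬂[38;2;32;8;25m[48;2;29;6;23m🬂[0m
[38;2;27;5;22m[48;2;25;4;20m🬂[38;2;27;5;22m[48;2;25;4;20m🬂[38;2;27;5;22m[48;2;25;4;20m🬂[38;2;27;5;22m[48;2;25;4;20m🬂[38;2;27;5;22m[48;2;25;4;20m🬂[38;2;27;5;22m[48;2;25;4;20m🬂[38;2;27;5;22m[48;2;25;4;20m🬂[38;2;27;5;22m[48;2;25;4;20m🬂[38;2;27;5;22m[48;2;25;4;20m🬂[38;2;27;5;22m[48;2;25;4;20m🬂[38;2;27;5;22m[48;2;25;4;20m🬂[38;2;27;5;22m[48;2;25;4;20m🬂[0m
</frame>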